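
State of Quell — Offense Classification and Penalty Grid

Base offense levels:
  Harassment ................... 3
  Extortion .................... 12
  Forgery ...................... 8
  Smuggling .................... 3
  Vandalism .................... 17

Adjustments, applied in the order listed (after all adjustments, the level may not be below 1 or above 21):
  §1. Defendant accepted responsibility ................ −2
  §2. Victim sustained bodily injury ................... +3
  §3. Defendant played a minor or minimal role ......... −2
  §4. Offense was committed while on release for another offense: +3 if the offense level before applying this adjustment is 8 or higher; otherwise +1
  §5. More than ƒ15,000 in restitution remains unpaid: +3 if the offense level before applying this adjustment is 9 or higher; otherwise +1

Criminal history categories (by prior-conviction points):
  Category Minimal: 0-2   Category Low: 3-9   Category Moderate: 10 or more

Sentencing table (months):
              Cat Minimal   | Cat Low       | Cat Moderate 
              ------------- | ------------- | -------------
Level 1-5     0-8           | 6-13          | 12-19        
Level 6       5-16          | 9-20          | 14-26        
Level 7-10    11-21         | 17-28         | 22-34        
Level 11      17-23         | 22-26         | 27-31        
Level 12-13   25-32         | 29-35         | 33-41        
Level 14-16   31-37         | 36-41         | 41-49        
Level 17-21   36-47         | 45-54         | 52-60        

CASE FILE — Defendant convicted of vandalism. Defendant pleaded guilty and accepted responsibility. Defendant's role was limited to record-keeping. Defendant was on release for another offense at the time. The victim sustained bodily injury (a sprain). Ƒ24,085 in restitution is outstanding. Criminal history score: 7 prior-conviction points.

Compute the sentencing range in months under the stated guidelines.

45-54 months

Base offense level for vandalism: 17.
§1 applies: 17 − 2 = 15.
§2 applies: 15 + 3 = 18.
§3 applies: 18 − 2 = 16.
§4 applies (level before this adjustment is 16 ≥ 8, so +3): 16 + 3 = 19.
§5 applies (level before this adjustment is 19 ≥ 9, so +3): 19 + 3 = 22.
Level 22 exceeds the maximum of 21; capped at 21.
Final offense level: 21.
Criminal history: 7 prior points → Category Low (3-9).
Level 21 falls in the 17-21 band.
Grid: Level 17-21 × Category Low = 45-54 months.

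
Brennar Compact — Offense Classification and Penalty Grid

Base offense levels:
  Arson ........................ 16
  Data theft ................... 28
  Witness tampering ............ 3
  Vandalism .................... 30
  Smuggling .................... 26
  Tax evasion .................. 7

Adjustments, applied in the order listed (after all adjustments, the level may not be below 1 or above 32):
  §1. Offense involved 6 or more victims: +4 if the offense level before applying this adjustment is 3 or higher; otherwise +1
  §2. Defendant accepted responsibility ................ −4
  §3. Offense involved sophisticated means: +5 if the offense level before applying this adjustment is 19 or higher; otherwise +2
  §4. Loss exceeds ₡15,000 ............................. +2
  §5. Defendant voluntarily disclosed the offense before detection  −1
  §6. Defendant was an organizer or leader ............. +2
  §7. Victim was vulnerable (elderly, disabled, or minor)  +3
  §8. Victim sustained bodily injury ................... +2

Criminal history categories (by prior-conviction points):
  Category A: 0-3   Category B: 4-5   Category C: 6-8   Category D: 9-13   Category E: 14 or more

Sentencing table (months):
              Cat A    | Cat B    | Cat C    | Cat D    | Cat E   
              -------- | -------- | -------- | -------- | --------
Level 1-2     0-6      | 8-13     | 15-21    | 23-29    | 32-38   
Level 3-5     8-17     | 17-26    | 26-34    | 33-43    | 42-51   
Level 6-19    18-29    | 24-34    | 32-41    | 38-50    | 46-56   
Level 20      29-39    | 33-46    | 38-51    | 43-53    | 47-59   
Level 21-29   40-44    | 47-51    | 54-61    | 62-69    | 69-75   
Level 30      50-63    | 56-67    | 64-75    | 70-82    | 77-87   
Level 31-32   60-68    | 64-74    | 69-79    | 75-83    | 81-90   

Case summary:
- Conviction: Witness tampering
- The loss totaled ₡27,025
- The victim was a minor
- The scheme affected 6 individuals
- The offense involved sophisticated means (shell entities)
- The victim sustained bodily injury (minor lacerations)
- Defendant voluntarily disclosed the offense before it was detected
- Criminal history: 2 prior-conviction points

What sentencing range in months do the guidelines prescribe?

18-29 months

Base offense level for witness tampering: 3.
§1 applies (level before this adjustment is 3 ≥ 3, so +4): 3 + 4 = 7.
§3 applies (level before this adjustment is 7 < 19, so +2): 7 + 2 = 9.
§4 applies: 9 + 2 = 11.
§5 applies: 11 − 1 = 10.
§7 applies: 10 + 3 = 13.
§8 applies: 13 + 2 = 15.
Final offense level: 15.
Criminal history: 2 prior points → Category A (0-3).
Level 15 falls in the 6-19 band.
Grid: Level 6-19 × Category A = 18-29 months.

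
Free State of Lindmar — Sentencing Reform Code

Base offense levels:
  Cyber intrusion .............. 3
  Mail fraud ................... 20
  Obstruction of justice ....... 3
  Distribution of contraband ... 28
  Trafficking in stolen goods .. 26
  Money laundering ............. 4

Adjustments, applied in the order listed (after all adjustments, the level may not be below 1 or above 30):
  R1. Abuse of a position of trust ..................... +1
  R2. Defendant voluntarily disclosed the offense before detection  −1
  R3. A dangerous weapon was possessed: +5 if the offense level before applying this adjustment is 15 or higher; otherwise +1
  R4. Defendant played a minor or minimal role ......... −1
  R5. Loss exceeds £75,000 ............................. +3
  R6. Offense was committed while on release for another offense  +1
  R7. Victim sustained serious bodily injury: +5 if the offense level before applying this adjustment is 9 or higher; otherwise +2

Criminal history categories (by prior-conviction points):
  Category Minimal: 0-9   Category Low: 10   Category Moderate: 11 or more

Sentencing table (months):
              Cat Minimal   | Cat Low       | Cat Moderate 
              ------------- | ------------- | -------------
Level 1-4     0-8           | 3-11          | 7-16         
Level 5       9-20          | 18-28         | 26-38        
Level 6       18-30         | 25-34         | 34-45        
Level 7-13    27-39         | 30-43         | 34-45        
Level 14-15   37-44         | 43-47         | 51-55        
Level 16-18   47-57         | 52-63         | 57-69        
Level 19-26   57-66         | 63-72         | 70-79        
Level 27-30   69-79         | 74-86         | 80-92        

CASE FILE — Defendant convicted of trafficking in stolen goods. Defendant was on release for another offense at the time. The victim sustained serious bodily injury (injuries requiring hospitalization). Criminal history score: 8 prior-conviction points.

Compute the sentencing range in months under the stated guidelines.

69-79 months

Base offense level for trafficking in stolen goods: 26.
R1 does not apply.
R3 does not apply.
R4 does not apply.
R6 applies: 26 + 1 = 27.
R7 applies (level before this adjustment is 27 ≥ 9, so +5): 27 + 5 = 32.
Level 32 exceeds the maximum of 30; capped at 30.
Final offense level: 30.
Criminal history: 8 prior points → Category Minimal (0-9).
Level 30 falls in the 27-30 band.
Grid: Level 27-30 × Category Minimal = 69-79 months.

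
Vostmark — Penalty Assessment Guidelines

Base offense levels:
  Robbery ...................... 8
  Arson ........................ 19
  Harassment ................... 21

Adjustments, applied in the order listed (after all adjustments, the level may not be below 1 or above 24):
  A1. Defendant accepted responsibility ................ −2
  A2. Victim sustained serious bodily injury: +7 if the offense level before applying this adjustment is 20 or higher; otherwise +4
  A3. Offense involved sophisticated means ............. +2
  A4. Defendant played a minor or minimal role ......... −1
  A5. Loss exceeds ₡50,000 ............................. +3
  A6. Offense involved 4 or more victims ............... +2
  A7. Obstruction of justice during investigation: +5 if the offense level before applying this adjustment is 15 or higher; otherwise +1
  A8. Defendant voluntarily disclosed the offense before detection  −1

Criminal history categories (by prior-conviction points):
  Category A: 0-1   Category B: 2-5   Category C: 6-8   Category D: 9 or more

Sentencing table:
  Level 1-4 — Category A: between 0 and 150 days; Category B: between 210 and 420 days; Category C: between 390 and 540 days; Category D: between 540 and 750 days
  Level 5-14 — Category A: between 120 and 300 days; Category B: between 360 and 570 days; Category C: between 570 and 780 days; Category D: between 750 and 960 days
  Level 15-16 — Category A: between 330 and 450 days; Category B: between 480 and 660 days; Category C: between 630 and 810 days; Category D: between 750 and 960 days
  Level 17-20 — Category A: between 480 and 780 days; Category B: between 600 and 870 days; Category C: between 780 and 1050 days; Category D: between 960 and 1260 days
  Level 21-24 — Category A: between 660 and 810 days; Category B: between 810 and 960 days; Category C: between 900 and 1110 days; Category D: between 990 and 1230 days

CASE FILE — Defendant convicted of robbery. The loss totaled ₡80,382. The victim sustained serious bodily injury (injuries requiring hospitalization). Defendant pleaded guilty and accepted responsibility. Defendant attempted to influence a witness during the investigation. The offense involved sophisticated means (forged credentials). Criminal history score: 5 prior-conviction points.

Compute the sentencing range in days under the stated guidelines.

Base offense level for robbery: 8.
A1 applies: 8 − 2 = 6.
A2 applies (level before this adjustment is 6 < 20, so +4): 6 + 4 = 10.
A3 applies: 10 + 2 = 12.
A5 applies: 12 + 3 = 15.
A6 does not apply.
A7 applies (level before this adjustment is 15 ≥ 15, so +5): 15 + 5 = 20.
Final offense level: 20.
Criminal history: 5 prior points → Category B (2-5).
Level 20 falls in the 17-20 band.
Grid: Level 17-20 × Category B = 600-870 days.

600-870 days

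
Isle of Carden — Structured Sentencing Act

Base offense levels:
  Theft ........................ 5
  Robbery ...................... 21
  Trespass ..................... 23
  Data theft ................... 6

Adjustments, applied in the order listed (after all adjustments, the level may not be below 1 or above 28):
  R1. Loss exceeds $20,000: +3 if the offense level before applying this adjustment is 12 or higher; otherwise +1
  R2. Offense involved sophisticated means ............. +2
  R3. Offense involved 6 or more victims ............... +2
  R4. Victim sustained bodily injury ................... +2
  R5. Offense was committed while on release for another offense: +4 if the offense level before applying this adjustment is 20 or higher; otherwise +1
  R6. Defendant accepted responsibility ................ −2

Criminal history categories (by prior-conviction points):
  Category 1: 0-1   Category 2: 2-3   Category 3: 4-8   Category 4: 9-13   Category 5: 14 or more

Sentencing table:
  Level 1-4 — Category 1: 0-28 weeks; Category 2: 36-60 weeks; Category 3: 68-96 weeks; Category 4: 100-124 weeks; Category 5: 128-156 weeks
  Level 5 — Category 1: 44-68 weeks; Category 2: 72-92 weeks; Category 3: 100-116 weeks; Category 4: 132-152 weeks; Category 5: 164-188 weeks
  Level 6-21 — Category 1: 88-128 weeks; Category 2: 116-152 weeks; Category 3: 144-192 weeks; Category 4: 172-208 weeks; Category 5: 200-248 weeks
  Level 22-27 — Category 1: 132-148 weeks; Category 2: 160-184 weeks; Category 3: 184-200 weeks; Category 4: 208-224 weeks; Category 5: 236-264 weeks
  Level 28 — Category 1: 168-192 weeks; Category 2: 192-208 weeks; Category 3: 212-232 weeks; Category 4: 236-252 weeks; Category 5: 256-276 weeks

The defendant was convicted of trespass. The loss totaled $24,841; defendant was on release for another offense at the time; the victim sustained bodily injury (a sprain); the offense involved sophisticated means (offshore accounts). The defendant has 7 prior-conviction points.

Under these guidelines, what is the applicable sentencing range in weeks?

212-232 weeks

Base offense level for trespass: 23.
R1 applies (level before this adjustment is 23 ≥ 12, so +3): 23 + 3 = 26.
R2 applies: 26 + 2 = 28.
R4 applies: 28 + 2 = 30.
R5 applies (level before this adjustment is 30 ≥ 20, so +4): 30 + 4 = 34.
R6 does not apply.
Level 34 exceeds the maximum of 28; capped at 28.
Final offense level: 28.
Criminal history: 7 prior points → Category 3 (4-8).
Level 28 falls in the 28 band.
Grid: Level 28 × Category 3 = 212-232 weeks.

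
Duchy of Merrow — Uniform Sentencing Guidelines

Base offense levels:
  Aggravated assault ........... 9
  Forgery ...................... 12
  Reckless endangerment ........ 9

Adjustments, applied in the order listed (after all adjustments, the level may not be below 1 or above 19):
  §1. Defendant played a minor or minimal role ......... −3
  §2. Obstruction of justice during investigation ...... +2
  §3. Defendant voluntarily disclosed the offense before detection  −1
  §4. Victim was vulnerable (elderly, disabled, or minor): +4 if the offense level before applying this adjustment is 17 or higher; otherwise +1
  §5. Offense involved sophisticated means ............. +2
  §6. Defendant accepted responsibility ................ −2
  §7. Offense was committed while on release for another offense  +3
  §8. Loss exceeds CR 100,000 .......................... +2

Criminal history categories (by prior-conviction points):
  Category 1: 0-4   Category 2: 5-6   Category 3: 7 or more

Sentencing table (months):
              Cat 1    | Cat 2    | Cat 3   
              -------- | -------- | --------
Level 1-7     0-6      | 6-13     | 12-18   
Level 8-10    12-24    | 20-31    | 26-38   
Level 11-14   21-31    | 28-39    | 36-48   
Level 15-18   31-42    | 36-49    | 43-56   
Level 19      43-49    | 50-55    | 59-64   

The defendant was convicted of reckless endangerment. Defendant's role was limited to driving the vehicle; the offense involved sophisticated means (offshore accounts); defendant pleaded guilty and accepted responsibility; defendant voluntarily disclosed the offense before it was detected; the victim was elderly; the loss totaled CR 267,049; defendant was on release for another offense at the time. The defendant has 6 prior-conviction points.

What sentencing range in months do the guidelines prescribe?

Base offense level for reckless endangerment: 9.
§1 applies: 9 − 3 = 6.
§2 does not apply.
§3 applies: 6 − 1 = 5.
§4 applies (level before this adjustment is 5 < 17, so +1): 5 + 1 = 6.
§5 applies: 6 + 2 = 8.
§6 applies: 8 − 2 = 6.
§7 applies: 6 + 3 = 9.
§8 applies: 9 + 2 = 11.
Final offense level: 11.
Criminal history: 6 prior points → Category 2 (5-6).
Level 11 falls in the 11-14 band.
Grid: Level 11-14 × Category 2 = 28-39 months.

28-39 months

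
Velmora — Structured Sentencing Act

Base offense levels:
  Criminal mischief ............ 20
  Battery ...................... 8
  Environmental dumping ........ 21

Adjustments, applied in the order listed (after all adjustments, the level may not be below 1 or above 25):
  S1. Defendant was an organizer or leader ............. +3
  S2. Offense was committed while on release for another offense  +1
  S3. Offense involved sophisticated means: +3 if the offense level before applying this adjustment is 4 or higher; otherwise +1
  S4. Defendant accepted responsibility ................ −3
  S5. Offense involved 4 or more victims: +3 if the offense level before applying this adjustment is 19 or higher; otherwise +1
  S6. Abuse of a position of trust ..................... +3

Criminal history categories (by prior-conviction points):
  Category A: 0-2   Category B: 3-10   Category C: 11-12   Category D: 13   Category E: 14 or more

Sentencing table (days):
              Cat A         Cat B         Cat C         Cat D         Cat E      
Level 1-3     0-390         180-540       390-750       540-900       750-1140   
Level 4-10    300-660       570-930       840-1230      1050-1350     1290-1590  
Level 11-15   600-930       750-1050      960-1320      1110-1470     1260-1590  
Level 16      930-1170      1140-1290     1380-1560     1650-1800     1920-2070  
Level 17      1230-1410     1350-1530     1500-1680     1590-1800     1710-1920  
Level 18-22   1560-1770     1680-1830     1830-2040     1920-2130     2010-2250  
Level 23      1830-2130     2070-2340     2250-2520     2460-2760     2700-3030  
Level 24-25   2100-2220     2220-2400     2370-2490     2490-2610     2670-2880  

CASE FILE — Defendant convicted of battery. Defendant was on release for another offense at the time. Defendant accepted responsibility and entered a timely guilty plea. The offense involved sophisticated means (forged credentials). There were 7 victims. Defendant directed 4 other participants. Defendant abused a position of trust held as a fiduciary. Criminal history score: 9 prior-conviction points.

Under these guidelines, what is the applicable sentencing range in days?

Base offense level for battery: 8.
S1 applies: 8 + 3 = 11.
S2 applies: 11 + 1 = 12.
S3 applies (level before this adjustment is 12 ≥ 4, so +3): 12 + 3 = 15.
S4 applies: 15 − 3 = 12.
S5 applies (level before this adjustment is 12 < 19, so +1): 12 + 1 = 13.
S6 applies: 13 + 3 = 16.
Final offense level: 16.
Criminal history: 9 prior points → Category B (3-10).
Level 16 falls in the 16 band.
Grid: Level 16 × Category B = 1140-1290 days.

1140-1290 days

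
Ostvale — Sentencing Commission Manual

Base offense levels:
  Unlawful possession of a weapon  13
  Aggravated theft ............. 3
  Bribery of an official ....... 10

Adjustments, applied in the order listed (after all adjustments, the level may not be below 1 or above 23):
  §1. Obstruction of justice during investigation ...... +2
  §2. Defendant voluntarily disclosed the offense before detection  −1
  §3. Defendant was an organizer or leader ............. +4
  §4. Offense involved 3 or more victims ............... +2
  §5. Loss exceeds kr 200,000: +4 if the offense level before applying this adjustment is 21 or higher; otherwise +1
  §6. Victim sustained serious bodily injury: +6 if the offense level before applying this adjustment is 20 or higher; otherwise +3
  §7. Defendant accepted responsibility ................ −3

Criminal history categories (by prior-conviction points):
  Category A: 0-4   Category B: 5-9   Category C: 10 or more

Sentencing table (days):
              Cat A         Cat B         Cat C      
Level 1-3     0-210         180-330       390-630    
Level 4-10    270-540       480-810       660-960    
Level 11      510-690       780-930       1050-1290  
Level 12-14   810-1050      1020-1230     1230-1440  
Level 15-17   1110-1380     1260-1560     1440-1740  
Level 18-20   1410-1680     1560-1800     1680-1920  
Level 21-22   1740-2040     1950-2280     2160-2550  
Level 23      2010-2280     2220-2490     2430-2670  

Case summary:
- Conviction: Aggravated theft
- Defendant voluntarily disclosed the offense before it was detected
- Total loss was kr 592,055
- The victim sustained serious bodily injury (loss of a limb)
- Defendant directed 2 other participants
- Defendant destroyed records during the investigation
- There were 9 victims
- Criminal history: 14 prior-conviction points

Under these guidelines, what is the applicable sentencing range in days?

1230-1440 days

Base offense level for aggravated theft: 3.
§1 applies: 3 + 2 = 5.
§2 applies: 5 − 1 = 4.
§3 applies: 4 + 4 = 8.
§4 applies: 8 + 2 = 10.
§5 applies (level before this adjustment is 10 < 21, so +1): 10 + 1 = 11.
§6 applies (level before this adjustment is 11 < 20, so +3): 11 + 3 = 14.
§7 does not apply.
Final offense level: 14.
Criminal history: 14 prior points → Category C (10+).
Level 14 falls in the 12-14 band.
Grid: Level 12-14 × Category C = 1230-1440 days.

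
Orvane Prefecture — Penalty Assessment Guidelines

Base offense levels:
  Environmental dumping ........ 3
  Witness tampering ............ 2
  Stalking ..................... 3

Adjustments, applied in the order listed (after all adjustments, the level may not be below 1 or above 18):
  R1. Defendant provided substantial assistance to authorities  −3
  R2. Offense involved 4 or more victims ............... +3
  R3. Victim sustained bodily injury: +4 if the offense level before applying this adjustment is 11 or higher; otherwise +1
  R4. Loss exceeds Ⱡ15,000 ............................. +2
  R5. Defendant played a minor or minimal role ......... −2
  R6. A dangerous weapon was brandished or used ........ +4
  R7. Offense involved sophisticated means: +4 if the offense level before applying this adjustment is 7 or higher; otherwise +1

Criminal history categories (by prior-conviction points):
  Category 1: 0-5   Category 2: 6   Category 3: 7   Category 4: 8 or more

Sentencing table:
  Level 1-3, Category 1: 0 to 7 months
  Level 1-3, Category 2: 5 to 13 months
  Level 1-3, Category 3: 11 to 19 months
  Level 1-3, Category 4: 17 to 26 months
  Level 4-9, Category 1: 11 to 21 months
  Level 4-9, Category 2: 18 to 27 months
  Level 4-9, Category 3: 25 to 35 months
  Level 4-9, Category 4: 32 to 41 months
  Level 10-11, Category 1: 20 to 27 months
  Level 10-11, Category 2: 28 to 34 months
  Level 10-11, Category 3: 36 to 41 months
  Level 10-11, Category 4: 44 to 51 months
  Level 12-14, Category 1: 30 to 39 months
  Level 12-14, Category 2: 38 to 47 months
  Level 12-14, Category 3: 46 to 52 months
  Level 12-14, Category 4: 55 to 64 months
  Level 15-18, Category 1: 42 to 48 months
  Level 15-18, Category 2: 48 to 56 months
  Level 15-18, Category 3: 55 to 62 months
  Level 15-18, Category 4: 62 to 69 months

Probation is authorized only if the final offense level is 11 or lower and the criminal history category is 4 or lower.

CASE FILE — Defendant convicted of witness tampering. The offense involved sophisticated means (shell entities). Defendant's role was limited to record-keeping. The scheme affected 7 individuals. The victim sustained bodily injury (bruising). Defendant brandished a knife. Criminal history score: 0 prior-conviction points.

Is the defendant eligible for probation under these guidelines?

No

Base offense level for witness tampering: 2.
R1 does not apply.
R2 applies: 2 + 3 = 5.
R3 applies (level before this adjustment is 5 < 11, so +1): 5 + 1 = 6.
R5 applies: 6 − 2 = 4.
R6 applies: 4 + 4 = 8.
R7 applies (level before this adjustment is 8 ≥ 7, so +4): 8 + 4 = 12.
Final offense level: 12.
Criminal history: 0 prior points → Category 1 (0-5).
Level 12 falls in the 12-14 band.
Grid: Level 12-14 × Category 1 = 30-39 months.
Probation check: level 12 > 11 and category 1 ≤ 4 → not eligible.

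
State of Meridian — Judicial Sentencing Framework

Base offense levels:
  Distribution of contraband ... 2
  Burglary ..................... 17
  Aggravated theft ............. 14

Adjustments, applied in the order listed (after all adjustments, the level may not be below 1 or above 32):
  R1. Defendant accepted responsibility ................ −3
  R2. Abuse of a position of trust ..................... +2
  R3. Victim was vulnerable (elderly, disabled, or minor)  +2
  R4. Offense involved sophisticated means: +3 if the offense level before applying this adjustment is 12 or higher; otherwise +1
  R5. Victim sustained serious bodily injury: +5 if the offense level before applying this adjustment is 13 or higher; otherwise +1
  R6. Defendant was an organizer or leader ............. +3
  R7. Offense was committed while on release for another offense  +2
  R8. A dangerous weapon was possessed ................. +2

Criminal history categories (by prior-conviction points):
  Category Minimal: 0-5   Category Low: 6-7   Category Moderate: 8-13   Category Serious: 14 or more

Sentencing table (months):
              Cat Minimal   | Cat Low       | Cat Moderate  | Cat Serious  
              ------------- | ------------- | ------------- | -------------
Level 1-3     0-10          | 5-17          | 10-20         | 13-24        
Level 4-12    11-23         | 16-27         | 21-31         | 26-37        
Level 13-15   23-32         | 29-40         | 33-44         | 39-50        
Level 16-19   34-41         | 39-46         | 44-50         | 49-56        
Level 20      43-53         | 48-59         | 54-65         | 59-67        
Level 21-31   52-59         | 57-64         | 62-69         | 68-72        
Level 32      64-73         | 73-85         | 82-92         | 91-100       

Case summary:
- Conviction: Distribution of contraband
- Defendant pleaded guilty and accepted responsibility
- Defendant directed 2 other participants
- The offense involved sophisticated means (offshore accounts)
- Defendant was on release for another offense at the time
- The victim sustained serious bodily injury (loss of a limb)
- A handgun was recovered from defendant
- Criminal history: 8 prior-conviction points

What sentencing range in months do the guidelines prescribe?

Base offense level for distribution of contraband: 2.
R1 applies: 2 − 3 = -1.
R2 does not apply.
R3 does not apply.
R4 applies (level before this adjustment is -1 < 12, so +1): -1 + 1 = 0.
R5 applies (level before this adjustment is 0 < 13, so +1): 0 + 1 = 1.
R6 applies: 1 + 3 = 4.
R7 applies: 4 + 2 = 6.
R8 applies: 6 + 2 = 8.
Final offense level: 8.
Criminal history: 8 prior points → Category Moderate (8-13).
Level 8 falls in the 4-12 band.
Grid: Level 4-12 × Category Moderate = 21-31 months.

21-31 months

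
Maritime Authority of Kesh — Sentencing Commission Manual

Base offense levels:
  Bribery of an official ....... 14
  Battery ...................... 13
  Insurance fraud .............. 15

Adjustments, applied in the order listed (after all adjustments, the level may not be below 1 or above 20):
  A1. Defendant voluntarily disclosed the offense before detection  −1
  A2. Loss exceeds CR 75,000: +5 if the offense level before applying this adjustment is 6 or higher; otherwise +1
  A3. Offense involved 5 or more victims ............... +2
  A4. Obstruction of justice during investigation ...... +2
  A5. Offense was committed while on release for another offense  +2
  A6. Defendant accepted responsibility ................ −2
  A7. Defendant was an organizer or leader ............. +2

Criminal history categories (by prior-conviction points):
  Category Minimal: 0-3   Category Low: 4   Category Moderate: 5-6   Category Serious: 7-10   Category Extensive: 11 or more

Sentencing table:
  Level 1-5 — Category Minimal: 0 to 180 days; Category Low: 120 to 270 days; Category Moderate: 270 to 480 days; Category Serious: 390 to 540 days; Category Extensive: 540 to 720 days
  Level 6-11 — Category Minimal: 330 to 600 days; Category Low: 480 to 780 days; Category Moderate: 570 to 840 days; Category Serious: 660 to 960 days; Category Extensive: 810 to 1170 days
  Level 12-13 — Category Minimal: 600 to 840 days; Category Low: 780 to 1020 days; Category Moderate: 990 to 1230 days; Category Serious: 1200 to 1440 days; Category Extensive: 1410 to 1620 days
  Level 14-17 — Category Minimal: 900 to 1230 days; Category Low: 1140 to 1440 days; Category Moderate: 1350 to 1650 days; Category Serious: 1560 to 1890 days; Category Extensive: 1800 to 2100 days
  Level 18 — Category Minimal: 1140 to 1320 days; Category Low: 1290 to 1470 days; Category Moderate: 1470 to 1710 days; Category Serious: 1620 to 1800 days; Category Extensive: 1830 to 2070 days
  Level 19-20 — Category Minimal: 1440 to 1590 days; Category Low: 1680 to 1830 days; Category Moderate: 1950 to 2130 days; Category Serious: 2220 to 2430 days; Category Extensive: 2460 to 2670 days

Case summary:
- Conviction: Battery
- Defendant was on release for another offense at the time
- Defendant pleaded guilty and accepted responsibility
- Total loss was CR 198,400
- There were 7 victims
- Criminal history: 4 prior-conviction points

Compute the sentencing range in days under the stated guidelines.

1680-1830 days

Base offense level for battery: 13.
A2 applies (level before this adjustment is 13 ≥ 6, so +5): 13 + 5 = 18.
A3 applies: 18 + 2 = 20.
A4 does not apply.
A5 applies: 20 + 2 = 22.
A6 applies: 22 − 2 = 20.
A7 does not apply.
Final offense level: 20.
Criminal history: 4 prior points → Category Low (4).
Level 20 falls in the 19-20 band.
Grid: Level 19-20 × Category Low = 1680-1830 days.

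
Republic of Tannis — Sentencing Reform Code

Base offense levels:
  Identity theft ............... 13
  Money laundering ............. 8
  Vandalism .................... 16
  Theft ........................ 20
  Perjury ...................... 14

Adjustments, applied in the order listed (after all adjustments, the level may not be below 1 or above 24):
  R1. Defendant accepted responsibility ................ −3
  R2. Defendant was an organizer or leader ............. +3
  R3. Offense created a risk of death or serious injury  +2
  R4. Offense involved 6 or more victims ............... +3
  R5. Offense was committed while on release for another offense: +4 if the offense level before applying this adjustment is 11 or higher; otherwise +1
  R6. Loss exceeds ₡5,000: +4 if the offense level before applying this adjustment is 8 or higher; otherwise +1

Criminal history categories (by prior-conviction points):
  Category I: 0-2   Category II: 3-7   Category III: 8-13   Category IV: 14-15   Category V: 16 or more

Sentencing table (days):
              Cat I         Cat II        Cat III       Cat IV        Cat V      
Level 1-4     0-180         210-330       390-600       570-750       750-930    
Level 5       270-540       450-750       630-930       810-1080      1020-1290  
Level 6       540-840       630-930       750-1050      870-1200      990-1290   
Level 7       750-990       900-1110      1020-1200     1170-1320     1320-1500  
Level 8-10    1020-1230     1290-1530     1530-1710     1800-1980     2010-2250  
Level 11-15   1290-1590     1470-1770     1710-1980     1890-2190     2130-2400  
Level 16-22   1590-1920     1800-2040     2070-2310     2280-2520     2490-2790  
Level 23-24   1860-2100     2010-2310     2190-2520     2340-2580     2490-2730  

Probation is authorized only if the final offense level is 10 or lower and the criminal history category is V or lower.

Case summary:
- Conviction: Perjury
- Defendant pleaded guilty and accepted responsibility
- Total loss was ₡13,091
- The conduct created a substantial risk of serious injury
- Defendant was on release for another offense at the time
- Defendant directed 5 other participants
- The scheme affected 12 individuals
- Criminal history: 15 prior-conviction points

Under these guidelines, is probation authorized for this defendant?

Base offense level for perjury: 14.
R1 applies: 14 − 3 = 11.
R2 applies: 11 + 3 = 14.
R3 applies: 14 + 2 = 16.
R4 applies: 16 + 3 = 19.
R5 applies (level before this adjustment is 19 ≥ 11, so +4): 19 + 4 = 23.
R6 applies (level before this adjustment is 23 ≥ 8, so +4): 23 + 4 = 27.
Level 27 exceeds the maximum of 24; capped at 24.
Final offense level: 24.
Criminal history: 15 prior points → Category IV (14-15).
Level 24 falls in the 23-24 band.
Grid: Level 23-24 × Category IV = 2340-2580 days.
Probation check: level 24 > 10 and category IV ≤ V → not eligible.

No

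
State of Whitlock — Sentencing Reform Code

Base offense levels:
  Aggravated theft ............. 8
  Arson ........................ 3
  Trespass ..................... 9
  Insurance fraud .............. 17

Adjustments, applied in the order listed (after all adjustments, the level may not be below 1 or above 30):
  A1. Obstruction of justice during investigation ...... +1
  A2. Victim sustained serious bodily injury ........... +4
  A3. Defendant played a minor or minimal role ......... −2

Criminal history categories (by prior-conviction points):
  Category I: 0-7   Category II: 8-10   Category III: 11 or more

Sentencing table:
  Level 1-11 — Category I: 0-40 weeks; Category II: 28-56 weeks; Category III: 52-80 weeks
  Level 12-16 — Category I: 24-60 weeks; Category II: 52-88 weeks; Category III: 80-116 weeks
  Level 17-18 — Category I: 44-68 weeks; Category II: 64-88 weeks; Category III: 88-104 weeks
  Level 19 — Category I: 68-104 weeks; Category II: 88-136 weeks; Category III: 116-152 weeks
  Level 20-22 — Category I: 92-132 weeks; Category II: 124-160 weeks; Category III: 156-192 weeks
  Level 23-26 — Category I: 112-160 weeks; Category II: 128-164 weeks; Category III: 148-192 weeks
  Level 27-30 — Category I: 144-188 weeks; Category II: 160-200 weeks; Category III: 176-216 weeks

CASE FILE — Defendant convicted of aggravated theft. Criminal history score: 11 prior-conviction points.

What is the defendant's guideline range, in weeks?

52-80 weeks

Base offense level for aggravated theft: 8.
Final offense level: 8.
Criminal history: 11 prior points → Category III (11+).
Level 8 falls in the 1-11 band.
Grid: Level 1-11 × Category III = 52-80 weeks.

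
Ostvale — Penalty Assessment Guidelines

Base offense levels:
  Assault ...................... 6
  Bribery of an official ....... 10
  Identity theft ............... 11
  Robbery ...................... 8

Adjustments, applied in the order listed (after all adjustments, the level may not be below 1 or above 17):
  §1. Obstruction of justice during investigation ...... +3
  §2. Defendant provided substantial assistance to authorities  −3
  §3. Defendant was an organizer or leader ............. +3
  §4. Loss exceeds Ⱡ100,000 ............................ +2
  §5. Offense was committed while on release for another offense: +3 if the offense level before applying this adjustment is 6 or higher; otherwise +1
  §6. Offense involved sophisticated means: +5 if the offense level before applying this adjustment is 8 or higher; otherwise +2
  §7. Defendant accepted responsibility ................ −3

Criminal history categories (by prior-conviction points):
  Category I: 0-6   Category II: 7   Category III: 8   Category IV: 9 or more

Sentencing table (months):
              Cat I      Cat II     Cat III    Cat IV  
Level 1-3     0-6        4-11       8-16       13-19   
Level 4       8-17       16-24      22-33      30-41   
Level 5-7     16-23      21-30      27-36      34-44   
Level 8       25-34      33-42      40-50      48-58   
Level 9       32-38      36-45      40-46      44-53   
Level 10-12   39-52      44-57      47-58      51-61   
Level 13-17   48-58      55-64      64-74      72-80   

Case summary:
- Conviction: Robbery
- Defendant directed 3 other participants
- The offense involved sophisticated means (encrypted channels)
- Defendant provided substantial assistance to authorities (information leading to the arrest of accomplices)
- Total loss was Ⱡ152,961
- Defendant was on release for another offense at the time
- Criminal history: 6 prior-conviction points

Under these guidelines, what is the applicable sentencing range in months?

48-58 months

Base offense level for robbery: 8.
§2 applies: 8 − 3 = 5.
§3 applies: 5 + 3 = 8.
§4 applies: 8 + 2 = 10.
§5 applies (level before this adjustment is 10 ≥ 6, so +3): 10 + 3 = 13.
§6 applies (level before this adjustment is 13 ≥ 8, so +5): 13 + 5 = 18.
§7 does not apply.
Level 18 exceeds the maximum of 17; capped at 17.
Final offense level: 17.
Criminal history: 6 prior points → Category I (0-6).
Level 17 falls in the 13-17 band.
Grid: Level 13-17 × Category I = 48-58 months.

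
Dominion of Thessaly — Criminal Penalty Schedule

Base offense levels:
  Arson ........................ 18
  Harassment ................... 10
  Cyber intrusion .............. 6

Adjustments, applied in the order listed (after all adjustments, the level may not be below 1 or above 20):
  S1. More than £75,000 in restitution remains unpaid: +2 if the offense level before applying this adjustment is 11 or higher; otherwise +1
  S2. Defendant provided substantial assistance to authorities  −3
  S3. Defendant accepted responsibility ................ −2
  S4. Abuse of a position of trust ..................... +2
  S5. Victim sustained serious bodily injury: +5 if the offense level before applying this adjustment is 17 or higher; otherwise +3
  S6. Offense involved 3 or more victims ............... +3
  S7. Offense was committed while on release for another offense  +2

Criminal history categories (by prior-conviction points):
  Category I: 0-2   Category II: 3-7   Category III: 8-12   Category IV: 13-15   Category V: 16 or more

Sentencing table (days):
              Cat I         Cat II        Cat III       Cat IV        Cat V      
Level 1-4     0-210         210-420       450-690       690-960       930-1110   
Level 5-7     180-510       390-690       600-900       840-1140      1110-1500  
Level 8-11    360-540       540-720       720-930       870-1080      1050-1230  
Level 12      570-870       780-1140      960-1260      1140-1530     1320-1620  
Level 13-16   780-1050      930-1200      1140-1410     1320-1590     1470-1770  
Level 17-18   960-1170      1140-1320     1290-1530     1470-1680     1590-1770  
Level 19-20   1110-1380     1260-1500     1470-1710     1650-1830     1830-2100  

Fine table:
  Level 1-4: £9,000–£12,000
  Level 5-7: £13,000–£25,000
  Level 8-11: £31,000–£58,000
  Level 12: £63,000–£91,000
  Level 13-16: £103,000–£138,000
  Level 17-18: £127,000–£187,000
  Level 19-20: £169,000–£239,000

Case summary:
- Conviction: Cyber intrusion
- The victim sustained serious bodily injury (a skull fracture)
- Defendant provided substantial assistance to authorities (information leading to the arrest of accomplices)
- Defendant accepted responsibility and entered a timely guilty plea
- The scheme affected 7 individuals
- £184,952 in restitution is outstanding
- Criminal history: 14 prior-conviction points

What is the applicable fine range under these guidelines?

£31,000–£58,000

Base offense level for cyber intrusion: 6.
S1 applies (level before this adjustment is 6 < 11, so +1): 6 + 1 = 7.
S2 applies: 7 − 3 = 4.
S3 applies: 4 − 2 = 2.
S4 does not apply.
S5 applies (level before this adjustment is 2 < 17, so +3): 2 + 3 = 5.
S6 applies: 5 + 3 = 8.
S7 does not apply.
Final offense level: 8.
Level 8 falls in the 8-11 band.
Fine table: Level 8-11 → £31,000–£58,000.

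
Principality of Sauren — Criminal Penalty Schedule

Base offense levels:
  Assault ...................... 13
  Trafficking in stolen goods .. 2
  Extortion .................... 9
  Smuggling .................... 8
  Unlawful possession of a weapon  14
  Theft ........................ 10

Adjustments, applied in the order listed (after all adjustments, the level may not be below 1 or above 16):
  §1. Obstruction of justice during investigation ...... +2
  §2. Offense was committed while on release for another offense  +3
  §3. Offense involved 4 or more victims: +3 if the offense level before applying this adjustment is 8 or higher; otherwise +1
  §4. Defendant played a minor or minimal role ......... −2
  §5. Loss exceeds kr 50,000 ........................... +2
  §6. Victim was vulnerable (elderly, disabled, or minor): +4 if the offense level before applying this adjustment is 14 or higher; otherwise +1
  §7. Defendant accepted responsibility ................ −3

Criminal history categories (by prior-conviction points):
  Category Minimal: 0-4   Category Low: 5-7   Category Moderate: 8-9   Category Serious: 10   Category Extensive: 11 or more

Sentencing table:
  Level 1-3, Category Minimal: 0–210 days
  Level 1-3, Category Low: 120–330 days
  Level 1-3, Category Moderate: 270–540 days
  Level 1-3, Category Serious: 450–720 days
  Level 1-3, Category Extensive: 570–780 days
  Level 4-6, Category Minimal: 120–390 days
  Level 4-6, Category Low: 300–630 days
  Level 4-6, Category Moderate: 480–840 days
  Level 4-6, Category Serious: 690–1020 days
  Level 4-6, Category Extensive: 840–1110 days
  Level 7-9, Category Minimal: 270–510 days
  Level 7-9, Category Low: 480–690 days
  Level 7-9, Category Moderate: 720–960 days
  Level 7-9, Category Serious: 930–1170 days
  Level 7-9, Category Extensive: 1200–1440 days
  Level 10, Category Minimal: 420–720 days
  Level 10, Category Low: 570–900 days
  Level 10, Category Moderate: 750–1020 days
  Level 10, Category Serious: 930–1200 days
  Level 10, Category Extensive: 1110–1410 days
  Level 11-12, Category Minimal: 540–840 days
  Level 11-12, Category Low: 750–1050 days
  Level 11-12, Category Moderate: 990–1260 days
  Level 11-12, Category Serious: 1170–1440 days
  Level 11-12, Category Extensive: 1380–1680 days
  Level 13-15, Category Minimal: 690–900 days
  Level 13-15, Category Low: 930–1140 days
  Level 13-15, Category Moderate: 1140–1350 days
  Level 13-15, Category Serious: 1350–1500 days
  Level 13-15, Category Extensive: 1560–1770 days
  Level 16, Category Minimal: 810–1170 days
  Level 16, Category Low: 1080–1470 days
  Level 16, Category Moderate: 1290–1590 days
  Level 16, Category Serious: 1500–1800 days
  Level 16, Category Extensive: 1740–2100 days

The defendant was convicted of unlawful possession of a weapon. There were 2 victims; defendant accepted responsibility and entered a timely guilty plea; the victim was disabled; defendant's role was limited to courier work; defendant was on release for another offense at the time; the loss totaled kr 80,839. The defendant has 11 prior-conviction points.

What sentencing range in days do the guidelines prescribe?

1740-2100 days

Base offense level for unlawful possession of a weapon: 14.
§1 does not apply.
§2 applies: 14 + 3 = 17.
§3 does not apply.
§4 applies: 17 − 2 = 15.
§5 applies: 15 + 2 = 17.
§6 applies (level before this adjustment is 17 ≥ 14, so +4): 17 + 4 = 21.
§7 applies: 21 − 3 = 18.
Level 18 exceeds the maximum of 16; capped at 16.
Final offense level: 16.
Criminal history: 11 prior points → Category Extensive (11+).
Level 16 falls in the 16 band.
Grid: Level 16 × Category Extensive = 1740-2100 days.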